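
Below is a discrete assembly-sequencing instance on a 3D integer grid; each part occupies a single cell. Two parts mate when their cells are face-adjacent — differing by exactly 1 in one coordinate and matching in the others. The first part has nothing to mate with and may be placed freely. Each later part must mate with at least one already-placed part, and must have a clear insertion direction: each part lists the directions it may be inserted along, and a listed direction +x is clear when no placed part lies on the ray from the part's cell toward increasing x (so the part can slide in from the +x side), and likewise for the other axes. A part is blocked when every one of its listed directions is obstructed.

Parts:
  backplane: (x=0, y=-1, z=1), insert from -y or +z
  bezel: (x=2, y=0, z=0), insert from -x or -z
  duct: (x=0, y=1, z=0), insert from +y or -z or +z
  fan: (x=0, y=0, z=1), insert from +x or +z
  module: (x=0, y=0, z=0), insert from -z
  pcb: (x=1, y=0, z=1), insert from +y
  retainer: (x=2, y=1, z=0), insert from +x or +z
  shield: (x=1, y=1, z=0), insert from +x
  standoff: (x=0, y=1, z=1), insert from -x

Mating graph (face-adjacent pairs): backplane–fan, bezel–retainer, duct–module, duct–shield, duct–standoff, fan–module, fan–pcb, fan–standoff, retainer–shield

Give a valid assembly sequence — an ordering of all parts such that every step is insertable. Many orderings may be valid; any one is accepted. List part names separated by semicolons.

1. standoff@(0, 1, 1) [-x clear] — {standoff}
2. duct@(0, 1, 0) [+y clear] — {duct, standoff}
3. module@(0, 0, 0) [-z clear] — {duct, module, standoff}
4. shield@(1, 1, 0) [+x clear] — {duct, module, shield, standoff}
5. fan@(0, 0, 1) [+x clear] — {duct, fan, module, shield, standoff}
6. pcb@(1, 0, 1) [+y clear] — {duct, fan, module, pcb, shield, standoff}
7. backplane@(0, -1, 1) [-y clear] — {backplane, duct, fan, module, pcb, shield, standoff}
8. retainer@(2, 1, 0) [+x clear] — {backplane, duct, fan, module, pcb, retainer, shield, standoff}
9. bezel@(2, 0, 0) [-z clear] — {backplane, bezel, duct, fan, module, pcb, retainer, shield, standoff}

standoff; duct; module; shield; fan; pcb; backplane; retainer; bezel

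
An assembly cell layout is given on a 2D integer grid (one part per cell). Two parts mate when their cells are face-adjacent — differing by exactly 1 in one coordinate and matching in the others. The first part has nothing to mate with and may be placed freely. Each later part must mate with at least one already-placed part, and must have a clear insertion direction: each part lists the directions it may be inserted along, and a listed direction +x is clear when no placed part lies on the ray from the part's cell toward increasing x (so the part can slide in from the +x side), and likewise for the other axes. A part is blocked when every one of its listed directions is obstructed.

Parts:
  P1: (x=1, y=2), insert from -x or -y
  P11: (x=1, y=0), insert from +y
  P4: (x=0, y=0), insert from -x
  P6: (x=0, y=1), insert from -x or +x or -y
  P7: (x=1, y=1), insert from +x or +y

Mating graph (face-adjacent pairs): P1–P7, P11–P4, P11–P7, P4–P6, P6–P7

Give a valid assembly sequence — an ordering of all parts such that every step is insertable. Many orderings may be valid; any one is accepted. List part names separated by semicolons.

P11; P7; P4; P1; P6

1. P11@(1, 0) [+y clear] — {P11}
2. P7@(1, 1) [+x clear] — {P11, P7}
3. P4@(0, 0) [-x clear] — {P11, P4, P7}
4. P1@(1, 2) [-x clear] — {P1, P11, P4, P7}
5. P6@(0, 1) [-x clear] — {P1, P11, P4, P6, P7}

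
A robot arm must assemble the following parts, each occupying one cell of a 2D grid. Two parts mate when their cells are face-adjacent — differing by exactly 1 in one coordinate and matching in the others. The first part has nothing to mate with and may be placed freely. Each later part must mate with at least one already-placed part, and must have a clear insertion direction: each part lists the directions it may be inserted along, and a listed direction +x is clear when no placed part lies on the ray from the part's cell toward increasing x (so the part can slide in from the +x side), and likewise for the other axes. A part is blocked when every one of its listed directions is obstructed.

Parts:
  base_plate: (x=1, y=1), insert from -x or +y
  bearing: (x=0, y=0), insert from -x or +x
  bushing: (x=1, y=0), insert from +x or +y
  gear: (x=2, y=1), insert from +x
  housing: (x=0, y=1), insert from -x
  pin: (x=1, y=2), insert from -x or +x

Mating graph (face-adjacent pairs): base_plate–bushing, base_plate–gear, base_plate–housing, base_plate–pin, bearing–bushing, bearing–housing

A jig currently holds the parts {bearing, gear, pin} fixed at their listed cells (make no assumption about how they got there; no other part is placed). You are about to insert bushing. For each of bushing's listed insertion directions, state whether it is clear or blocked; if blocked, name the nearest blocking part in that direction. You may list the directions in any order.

+x: ray from bushing(1, 0) has no placed part ⇒ clear
+y: nearest on ray is pin@(1, 2) ⇒ blocked

+x: clear; +y: blocked by pin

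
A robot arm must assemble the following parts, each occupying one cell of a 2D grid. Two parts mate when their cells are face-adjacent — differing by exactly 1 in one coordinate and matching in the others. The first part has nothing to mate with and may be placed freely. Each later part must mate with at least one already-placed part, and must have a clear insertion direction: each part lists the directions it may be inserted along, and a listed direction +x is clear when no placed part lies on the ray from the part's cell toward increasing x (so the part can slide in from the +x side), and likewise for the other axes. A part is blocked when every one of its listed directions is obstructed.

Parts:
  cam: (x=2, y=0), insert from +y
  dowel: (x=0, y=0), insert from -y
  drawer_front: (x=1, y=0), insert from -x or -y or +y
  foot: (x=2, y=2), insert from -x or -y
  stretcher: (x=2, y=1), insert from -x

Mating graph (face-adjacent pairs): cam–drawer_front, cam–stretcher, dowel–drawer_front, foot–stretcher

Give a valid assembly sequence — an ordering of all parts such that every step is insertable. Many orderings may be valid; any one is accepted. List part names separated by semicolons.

1. dowel@(0, 0) [-y clear] — {dowel}
2. drawer_front@(1, 0) [-y clear] — {dowel, drawer_front}
3. cam@(2, 0) [+y clear] — {cam, dowel, drawer_front}
4. stretcher@(2, 1) [-x clear] — {cam, dowel, drawer_front, stretcher}
5. foot@(2, 2) [-x clear] — {cam, dowel, drawer_front, foot, stretcher}

dowel; drawer_front; cam; stretcher; foot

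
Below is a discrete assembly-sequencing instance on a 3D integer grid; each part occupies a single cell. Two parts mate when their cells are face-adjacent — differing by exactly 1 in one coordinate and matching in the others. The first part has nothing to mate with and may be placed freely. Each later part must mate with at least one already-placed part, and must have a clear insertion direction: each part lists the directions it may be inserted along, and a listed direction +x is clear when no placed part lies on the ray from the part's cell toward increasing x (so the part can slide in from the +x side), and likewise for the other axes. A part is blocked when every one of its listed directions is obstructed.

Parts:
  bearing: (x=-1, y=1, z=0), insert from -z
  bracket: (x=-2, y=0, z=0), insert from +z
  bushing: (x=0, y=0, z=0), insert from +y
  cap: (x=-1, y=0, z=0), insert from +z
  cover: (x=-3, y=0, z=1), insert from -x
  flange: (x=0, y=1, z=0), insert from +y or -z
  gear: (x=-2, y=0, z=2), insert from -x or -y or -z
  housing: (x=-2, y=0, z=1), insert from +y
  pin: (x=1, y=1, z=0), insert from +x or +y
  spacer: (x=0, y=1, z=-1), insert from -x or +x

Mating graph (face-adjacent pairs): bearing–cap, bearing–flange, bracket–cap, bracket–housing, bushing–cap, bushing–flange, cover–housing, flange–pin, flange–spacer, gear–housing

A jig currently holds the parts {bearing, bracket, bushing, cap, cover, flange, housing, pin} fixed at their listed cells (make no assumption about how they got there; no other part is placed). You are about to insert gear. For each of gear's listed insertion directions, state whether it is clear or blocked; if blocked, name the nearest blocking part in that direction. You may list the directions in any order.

-x: ray from gear(-2, 0, 2) has no placed part ⇒ clear
-y: ray from gear(-2, 0, 2) has no placed part ⇒ clear
-z: nearest on ray is housing@(-2, 0, 1) ⇒ blocked

-x: clear; -y: clear; -z: blocked by housing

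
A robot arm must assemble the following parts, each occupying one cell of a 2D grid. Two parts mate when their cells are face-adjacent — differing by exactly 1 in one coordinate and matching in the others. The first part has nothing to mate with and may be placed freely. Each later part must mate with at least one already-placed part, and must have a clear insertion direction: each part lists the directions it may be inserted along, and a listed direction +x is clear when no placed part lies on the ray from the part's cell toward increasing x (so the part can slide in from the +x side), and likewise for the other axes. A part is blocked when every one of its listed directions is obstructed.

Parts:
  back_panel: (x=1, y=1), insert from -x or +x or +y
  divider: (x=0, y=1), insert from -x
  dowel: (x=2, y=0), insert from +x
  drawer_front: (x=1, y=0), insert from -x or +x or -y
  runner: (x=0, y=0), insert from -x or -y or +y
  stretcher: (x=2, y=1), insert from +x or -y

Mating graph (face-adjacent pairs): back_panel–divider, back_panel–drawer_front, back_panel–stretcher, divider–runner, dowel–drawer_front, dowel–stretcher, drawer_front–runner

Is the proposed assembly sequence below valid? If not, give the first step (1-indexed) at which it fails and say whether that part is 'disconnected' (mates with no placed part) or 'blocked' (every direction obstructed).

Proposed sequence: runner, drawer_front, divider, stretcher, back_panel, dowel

Invalid at step 4 (disconnected)

1. runner@(0, 0) [-x clear] — {runner}
2. drawer_front@(1, 0) [+x clear] — {drawer_front, runner}
3. divider@(0, 1) [-x clear] — {divider, drawer_front, runner}
4. stretcher@(2, 1) — no placed neighbour ⇒ disconnected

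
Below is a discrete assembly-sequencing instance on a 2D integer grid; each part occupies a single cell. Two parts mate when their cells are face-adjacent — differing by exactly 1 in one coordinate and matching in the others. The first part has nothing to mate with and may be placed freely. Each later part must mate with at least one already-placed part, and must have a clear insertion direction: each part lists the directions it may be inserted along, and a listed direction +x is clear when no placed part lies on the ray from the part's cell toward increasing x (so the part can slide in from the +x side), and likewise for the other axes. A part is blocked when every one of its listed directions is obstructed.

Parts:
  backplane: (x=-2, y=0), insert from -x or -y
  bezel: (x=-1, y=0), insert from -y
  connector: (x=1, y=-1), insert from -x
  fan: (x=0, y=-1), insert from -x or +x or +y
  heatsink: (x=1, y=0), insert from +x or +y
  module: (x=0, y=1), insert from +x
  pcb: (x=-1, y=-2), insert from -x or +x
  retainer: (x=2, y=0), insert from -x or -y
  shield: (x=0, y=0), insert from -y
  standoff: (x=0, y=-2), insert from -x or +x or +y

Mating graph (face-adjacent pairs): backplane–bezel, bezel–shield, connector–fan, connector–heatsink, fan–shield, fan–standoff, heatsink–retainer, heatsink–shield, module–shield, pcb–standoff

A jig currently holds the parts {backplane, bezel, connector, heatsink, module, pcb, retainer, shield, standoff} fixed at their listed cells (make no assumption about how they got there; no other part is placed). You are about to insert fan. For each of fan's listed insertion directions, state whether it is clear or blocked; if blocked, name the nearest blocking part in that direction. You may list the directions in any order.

-x: ray from fan(0, -1) has no placed part ⇒ clear
+x: nearest on ray is connector@(1, -1) ⇒ blocked
+y: nearest on ray is shield@(0, 0) ⇒ blocked

+x: blocked by connector; +y: blocked by shield; -x: clear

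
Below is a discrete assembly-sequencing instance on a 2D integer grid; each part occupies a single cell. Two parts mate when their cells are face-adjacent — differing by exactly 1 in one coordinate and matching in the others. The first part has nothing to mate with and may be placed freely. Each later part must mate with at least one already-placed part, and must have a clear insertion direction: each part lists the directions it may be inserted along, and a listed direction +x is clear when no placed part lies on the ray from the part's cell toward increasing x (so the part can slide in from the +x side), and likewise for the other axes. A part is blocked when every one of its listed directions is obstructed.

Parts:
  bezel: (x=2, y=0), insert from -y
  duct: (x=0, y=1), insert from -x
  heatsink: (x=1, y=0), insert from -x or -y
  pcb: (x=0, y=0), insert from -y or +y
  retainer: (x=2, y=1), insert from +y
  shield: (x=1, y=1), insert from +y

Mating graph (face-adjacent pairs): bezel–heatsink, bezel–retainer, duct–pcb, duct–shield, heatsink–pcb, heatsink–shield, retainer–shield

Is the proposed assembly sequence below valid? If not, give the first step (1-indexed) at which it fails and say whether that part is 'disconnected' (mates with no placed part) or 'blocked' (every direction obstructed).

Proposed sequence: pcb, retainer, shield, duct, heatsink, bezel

1. pcb@(0, 0) [-y clear] — {pcb}
2. retainer@(2, 1) — no placed neighbour ⇒ disconnected

Invalid at step 2 (disconnected)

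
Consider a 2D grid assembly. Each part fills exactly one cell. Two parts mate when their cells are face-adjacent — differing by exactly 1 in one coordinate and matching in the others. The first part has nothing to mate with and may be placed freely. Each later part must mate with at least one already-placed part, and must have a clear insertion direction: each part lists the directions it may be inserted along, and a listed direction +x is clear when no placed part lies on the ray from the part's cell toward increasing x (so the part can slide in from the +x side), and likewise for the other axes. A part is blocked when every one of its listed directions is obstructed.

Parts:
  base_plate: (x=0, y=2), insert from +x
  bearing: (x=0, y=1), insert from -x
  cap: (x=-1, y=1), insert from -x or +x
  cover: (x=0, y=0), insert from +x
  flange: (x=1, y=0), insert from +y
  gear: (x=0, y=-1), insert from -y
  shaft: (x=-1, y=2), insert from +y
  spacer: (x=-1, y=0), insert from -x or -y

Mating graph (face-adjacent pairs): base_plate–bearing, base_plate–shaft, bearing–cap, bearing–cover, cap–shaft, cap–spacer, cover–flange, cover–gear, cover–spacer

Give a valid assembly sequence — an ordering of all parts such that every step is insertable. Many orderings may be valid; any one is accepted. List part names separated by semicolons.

shaft; base_plate; bearing; cap; spacer; cover; flange; gear

1. shaft@(-1, 2) [+y clear] — {shaft}
2. base_plate@(0, 2) [+x clear] — {base_plate, shaft}
3. bearing@(0, 1) [-x clear] — {base_plate, bearing, shaft}
4. cap@(-1, 1) [-x clear] — {base_plate, bearing, cap, shaft}
5. spacer@(-1, 0) [-x clear] — {base_plate, bearing, cap, shaft, spacer}
6. cover@(0, 0) [+x clear] — {base_plate, bearing, cap, cover, shaft, spacer}
7. flange@(1, 0) [+y clear] — {base_plate, bearing, cap, cover, flange, shaft, spacer}
8. gear@(0, -1) [-y clear] — {base_plate, bearing, cap, cover, flange, gear, shaft, spacer}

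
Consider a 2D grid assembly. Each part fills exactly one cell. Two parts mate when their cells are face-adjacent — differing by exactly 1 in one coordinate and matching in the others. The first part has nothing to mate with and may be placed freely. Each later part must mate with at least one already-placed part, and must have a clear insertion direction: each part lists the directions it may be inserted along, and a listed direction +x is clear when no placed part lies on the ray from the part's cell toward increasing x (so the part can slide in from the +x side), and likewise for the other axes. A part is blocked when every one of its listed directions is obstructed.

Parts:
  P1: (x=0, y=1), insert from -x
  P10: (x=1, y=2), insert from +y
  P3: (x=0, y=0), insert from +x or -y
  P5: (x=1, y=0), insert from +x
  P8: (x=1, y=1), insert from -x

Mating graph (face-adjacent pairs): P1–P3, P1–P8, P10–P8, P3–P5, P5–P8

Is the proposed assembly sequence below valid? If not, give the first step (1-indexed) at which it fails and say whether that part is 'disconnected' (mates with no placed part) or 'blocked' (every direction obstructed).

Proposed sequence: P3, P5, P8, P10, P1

Valid

1. P3@(0, 0) [+x clear] — {P3}
2. P5@(1, 0) [+x clear] — {P3, P5}
3. P8@(1, 1) [-x clear] — {P3, P5, P8}
4. P10@(1, 2) [+y clear] — {P10, P3, P5, P8}
5. P1@(0, 1) [-x clear] — {P1, P10, P3, P5, P8}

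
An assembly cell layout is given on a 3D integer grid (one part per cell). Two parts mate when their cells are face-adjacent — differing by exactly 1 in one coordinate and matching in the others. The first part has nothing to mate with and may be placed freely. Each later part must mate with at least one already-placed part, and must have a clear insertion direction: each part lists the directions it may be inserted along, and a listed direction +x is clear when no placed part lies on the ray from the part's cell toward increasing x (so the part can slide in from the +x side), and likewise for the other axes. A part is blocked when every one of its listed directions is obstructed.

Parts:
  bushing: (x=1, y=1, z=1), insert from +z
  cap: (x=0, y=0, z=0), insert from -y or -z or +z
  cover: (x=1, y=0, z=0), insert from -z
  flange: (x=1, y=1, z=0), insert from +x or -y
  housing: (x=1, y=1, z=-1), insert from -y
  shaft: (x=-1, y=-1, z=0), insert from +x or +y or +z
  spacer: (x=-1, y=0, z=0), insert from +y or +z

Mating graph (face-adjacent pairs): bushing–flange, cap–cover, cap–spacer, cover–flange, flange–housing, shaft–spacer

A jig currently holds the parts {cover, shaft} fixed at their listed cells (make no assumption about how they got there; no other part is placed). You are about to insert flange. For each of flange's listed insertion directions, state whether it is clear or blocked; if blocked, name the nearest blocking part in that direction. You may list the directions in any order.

+x: ray from flange(1, 1, 0) has no placed part ⇒ clear
-y: nearest on ray is cover@(1, 0, 0) ⇒ blocked

+x: clear; -y: blocked by cover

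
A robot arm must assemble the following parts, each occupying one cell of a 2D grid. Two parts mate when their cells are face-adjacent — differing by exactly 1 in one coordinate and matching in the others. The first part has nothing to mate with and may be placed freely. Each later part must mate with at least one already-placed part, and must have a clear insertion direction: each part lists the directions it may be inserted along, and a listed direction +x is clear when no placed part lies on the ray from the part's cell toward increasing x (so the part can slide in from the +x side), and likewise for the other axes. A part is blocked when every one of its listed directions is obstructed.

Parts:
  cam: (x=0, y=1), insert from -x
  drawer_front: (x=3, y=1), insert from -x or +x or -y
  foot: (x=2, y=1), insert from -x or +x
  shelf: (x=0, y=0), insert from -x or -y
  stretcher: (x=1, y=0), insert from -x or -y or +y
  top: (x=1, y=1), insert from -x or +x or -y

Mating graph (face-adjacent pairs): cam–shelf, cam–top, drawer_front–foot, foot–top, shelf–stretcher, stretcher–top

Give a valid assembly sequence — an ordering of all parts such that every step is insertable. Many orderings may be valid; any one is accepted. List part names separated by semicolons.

top; cam; foot; shelf; drawer_front; stretcher

1. top@(1, 1) [-x clear] — {top}
2. cam@(0, 1) [-x clear] — {cam, top}
3. foot@(2, 1) [+x clear] — {cam, foot, top}
4. shelf@(0, 0) [-x clear] — {cam, foot, shelf, top}
5. drawer_front@(3, 1) [+x clear] — {cam, drawer_front, foot, shelf, top}
6. stretcher@(1, 0) [-y clear] — {cam, drawer_front, foot, shelf, stretcher, top}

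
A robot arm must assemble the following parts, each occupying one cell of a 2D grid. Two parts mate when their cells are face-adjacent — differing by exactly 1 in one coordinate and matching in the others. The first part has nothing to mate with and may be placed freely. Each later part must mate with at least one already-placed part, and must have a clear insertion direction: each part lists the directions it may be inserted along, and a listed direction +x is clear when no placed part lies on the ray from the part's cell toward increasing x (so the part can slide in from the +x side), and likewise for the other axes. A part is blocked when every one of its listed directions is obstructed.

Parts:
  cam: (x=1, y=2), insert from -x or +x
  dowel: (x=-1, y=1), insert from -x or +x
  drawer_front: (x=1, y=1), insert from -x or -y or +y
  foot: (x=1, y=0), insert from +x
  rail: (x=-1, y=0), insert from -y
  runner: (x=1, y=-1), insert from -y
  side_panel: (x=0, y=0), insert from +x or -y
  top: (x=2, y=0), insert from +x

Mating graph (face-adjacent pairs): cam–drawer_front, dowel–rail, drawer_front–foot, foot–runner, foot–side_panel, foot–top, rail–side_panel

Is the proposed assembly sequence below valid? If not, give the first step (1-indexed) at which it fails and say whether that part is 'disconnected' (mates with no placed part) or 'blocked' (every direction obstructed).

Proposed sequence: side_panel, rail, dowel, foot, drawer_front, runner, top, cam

Valid

1. side_panel@(0, 0) [+x clear] — {side_panel}
2. rail@(-1, 0) [-y clear] — {rail, side_panel}
3. dowel@(-1, 1) [-x clear] — {dowel, rail, side_panel}
4. foot@(1, 0) [+x clear] — {dowel, foot, rail, side_panel}
5. drawer_front@(1, 1) [+y clear] — {dowel, drawer_front, foot, rail, side_panel}
6. runner@(1, -1) [-y clear] — {dowel, drawer_front, foot, rail, runner, side_panel}
7. top@(2, 0) [+x clear] — {dowel, drawer_front, foot, rail, runner, side_panel, top}
8. cam@(1, 2) [-x clear] — {cam, dowel, drawer_front, foot, rail, runner, side_panel, top}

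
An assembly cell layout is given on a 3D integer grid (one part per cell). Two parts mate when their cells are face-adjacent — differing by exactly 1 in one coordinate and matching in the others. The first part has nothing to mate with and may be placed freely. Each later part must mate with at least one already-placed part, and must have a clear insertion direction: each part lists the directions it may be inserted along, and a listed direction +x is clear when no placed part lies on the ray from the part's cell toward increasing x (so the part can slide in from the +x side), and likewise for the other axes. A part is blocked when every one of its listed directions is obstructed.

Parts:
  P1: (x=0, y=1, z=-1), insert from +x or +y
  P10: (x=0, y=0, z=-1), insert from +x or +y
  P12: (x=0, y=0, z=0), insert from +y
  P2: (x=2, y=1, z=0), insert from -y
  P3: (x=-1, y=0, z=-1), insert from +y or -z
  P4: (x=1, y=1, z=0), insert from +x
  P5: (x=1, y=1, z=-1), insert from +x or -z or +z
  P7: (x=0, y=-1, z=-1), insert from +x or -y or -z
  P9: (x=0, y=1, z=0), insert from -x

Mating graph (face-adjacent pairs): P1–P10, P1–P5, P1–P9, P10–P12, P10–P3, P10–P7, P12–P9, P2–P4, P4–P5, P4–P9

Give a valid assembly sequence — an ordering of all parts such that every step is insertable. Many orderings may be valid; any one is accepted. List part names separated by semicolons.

1. P3@(-1, 0, -1) [+y clear] — {P3}
2. P10@(0, 0, -1) [+x clear] — {P10, P3}
3. P12@(0, 0, 0) [+y clear] — {P10, P12, P3}
4. P9@(0, 1, 0) [-x clear] — {P10, P12, P3, P9}
5. P1@(0, 1, -1) [+x clear] — {P1, P10, P12, P3, P9}
6. P5@(1, 1, -1) [+x clear] — {P1, P10, P12, P3, P5, P9}
7. P7@(0, -1, -1) [+x clear] — {P1, P10, P12, P3, P5, P7, P9}
8. P4@(1, 1, 0) [+x clear] — {P1, P10, P12, P3, P4, P5, P7, P9}
9. P2@(2, 1, 0) [-y clear] — {P1, P10, P12, P2, P3, P4, P5, P7, P9}

P3; P10; P12; P9; P1; P5; P7; P4; P2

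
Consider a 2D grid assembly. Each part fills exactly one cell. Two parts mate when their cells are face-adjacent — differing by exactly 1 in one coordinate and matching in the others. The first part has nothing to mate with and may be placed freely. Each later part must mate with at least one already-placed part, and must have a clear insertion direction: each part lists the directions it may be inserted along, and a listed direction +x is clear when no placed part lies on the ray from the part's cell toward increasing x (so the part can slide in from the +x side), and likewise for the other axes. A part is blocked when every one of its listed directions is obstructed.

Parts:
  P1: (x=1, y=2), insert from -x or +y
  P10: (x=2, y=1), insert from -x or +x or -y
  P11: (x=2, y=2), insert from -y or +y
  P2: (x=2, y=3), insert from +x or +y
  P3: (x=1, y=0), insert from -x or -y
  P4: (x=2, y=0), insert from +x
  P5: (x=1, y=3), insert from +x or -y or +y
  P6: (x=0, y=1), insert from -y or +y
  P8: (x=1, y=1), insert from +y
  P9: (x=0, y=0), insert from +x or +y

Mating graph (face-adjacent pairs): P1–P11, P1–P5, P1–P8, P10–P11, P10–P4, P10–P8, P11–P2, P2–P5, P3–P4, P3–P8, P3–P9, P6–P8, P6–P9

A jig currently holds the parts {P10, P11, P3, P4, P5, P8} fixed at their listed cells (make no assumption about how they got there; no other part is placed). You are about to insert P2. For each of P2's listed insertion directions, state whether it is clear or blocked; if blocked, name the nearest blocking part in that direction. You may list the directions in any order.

+x: clear; +y: clear

+x: ray from P2(2, 3) has no placed part ⇒ clear
+y: ray from P2(2, 3) has no placed part ⇒ clear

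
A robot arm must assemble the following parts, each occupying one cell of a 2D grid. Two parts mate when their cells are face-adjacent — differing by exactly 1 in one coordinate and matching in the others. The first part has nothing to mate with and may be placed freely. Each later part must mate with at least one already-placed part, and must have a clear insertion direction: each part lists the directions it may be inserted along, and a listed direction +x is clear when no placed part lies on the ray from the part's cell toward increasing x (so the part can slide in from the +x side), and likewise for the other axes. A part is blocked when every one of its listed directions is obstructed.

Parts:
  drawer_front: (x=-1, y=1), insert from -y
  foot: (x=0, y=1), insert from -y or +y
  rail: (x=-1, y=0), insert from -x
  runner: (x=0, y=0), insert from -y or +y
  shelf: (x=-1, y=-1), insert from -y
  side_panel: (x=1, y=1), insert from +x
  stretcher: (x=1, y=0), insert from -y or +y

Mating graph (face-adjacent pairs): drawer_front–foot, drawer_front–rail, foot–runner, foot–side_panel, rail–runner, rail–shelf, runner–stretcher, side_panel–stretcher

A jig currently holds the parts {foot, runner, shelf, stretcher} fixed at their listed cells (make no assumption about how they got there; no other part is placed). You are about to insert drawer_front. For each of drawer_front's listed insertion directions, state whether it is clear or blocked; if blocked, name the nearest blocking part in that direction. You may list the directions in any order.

-y: nearest on ray is shelf@(-1, -1) ⇒ blocked

-y: blocked by shelf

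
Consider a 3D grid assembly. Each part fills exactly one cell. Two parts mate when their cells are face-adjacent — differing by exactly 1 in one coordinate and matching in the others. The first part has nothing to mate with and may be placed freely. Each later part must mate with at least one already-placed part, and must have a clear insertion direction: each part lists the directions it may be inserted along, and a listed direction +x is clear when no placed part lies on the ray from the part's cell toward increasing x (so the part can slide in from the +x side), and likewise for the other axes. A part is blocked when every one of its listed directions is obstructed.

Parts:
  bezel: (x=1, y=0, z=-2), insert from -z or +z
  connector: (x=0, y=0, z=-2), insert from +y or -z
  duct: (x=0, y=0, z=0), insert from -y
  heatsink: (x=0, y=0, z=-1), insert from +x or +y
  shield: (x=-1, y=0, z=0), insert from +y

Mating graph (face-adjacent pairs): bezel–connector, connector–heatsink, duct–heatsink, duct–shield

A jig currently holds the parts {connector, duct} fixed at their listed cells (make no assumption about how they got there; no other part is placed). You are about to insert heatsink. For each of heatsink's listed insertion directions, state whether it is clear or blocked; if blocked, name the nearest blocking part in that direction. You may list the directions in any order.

+x: ray from heatsink(0, 0, -1) has no placed part ⇒ clear
+y: ray from heatsink(0, 0, -1) has no placed part ⇒ clear

+x: clear; +y: clear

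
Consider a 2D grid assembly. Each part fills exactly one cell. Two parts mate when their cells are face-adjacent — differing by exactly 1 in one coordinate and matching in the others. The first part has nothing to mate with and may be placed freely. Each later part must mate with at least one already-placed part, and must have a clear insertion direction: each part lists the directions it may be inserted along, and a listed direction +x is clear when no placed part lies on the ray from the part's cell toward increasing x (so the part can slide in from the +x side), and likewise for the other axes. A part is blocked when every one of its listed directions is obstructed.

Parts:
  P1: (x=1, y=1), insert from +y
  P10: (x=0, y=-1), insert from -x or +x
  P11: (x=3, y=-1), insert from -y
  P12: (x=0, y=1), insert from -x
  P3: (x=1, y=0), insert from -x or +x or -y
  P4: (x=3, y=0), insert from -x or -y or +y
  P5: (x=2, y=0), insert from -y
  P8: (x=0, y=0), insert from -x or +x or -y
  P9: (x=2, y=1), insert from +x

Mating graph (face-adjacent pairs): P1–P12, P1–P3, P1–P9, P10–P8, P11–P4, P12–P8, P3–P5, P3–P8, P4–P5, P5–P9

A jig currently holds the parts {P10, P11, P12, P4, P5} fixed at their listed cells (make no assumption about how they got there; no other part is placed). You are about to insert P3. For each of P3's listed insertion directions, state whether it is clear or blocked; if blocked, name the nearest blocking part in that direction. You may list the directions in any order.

-x: ray from P3(1, 0) has no placed part ⇒ clear
+x: nearest on ray is P5@(2, 0) ⇒ blocked
-y: ray from P3(1, 0) has no placed part ⇒ clear

+x: blocked by P5; -x: clear; -y: clear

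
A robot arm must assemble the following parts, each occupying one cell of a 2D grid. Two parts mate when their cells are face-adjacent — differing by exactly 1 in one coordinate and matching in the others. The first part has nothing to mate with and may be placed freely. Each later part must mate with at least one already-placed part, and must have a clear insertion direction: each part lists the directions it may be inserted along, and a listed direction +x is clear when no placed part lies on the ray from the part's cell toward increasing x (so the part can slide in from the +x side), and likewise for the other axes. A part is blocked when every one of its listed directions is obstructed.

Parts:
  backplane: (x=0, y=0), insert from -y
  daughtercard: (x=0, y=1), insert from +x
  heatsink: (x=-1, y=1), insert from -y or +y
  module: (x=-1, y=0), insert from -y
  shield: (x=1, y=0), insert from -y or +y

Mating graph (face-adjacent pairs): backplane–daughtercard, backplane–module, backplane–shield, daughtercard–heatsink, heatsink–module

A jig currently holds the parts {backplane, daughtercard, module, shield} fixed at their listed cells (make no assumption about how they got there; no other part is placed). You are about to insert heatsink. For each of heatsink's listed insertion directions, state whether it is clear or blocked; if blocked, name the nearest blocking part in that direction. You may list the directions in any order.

+y: clear; -y: blocked by module

-y: nearest on ray is module@(-1, 0) ⇒ blocked
+y: ray from heatsink(-1, 1) has no placed part ⇒ clear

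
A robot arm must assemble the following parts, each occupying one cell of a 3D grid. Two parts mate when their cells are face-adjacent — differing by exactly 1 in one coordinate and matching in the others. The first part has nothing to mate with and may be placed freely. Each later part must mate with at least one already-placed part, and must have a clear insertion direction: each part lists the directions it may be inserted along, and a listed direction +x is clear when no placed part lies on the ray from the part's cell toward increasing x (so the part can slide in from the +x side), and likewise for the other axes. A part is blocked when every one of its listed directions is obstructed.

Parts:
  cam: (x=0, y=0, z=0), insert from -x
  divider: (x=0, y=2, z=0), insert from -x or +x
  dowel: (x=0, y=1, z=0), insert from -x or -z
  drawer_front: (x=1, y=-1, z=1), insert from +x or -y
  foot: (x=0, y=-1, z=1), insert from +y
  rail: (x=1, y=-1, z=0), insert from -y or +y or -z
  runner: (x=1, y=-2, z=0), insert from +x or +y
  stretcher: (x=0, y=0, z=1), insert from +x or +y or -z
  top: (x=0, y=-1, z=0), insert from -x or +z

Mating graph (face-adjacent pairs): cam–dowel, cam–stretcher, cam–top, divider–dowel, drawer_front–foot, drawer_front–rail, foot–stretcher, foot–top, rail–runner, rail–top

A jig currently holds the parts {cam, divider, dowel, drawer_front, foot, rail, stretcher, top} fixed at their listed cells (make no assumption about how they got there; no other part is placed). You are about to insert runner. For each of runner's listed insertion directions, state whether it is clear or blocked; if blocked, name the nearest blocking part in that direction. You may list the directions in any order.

+x: clear; +y: blocked by rail

+x: ray from runner(1, -2, 0) has no placed part ⇒ clear
+y: nearest on ray is rail@(1, -1, 0) ⇒ blocked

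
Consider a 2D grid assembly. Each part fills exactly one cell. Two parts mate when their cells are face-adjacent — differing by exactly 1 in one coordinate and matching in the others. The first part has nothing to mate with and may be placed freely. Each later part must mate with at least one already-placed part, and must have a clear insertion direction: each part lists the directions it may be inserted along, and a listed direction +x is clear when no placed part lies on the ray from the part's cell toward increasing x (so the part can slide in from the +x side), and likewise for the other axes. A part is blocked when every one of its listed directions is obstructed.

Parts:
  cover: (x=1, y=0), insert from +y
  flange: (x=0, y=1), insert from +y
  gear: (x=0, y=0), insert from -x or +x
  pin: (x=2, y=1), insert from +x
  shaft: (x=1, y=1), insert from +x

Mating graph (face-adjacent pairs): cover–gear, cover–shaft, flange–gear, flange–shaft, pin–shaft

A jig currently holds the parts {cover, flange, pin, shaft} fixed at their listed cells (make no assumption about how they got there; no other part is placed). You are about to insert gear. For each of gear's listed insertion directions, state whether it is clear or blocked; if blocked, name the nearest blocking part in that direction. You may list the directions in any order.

-x: ray from gear(0, 0) has no placed part ⇒ clear
+x: nearest on ray is cover@(1, 0) ⇒ blocked

+x: blocked by cover; -x: clear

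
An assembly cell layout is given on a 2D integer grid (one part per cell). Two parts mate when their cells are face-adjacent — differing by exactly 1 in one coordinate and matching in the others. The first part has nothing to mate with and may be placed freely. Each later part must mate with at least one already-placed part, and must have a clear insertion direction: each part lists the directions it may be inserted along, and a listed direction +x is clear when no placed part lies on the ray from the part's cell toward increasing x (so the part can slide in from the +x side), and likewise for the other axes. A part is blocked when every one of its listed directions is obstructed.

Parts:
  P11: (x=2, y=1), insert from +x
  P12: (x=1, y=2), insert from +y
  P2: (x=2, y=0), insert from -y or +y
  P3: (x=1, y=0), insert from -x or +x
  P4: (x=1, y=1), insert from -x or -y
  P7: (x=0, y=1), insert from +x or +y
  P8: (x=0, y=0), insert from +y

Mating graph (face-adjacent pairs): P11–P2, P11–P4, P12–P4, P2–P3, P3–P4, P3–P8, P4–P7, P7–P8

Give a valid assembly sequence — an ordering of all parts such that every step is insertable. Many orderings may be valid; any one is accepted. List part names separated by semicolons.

P2; P11; P4; P12; P3; P8; P7

1. P2@(2, 0) [-y clear] — {P2}
2. P11@(2, 1) [+x clear] — {P11, P2}
3. P4@(1, 1) [-x clear] — {P11, P2, P4}
4. P12@(1, 2) [+y clear] — {P11, P12, P2, P4}
5. P3@(1, 0) [-x clear] — {P11, P12, P2, P3, P4}
6. P8@(0, 0) [+y clear] — {P11, P12, P2, P3, P4, P8}
7. P7@(0, 1) [+y clear] — {P11, P12, P2, P3, P4, P7, P8}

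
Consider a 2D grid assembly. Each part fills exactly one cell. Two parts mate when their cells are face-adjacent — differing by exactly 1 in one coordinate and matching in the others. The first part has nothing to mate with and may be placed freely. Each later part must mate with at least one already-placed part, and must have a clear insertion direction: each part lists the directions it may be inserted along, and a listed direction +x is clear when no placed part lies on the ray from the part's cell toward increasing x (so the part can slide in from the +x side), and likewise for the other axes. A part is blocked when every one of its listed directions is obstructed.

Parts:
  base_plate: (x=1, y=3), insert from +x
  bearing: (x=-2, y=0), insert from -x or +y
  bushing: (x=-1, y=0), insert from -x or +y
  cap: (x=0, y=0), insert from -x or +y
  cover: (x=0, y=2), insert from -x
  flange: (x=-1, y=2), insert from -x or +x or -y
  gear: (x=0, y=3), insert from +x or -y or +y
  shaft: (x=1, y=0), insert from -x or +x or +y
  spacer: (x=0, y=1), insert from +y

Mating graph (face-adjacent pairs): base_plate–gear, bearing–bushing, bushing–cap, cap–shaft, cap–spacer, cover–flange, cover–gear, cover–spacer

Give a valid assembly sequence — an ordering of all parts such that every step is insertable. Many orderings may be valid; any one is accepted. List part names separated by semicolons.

bushing; bearing; cap; spacer; cover; flange; gear; base_plate; shaft

1. bushing@(-1, 0) [-x clear] — {bushing}
2. bearing@(-2, 0) [-x clear] — {bearing, bushing}
3. cap@(0, 0) [+y clear] — {bearing, bushing, cap}
4. spacer@(0, 1) [+y clear] — {bearing, bushing, cap, spacer}
5. cover@(0, 2) [-x clear] — {bearing, bushing, cap, cover, spacer}
6. flange@(-1, 2) [-x clear] — {bearing, bushing, cap, cover, flange, spacer}
7. gear@(0, 3) [+x clear] — {bearing, bushing, cap, cover, flange, gear, spacer}
8. base_plate@(1, 3) [+x clear] — {base_plate, bearing, bushing, cap, cover, flange, gear, spacer}
9. shaft@(1, 0) [+x clear] — {base_plate, bearing, bushing, cap, cover, flange, gear, shaft, spacer}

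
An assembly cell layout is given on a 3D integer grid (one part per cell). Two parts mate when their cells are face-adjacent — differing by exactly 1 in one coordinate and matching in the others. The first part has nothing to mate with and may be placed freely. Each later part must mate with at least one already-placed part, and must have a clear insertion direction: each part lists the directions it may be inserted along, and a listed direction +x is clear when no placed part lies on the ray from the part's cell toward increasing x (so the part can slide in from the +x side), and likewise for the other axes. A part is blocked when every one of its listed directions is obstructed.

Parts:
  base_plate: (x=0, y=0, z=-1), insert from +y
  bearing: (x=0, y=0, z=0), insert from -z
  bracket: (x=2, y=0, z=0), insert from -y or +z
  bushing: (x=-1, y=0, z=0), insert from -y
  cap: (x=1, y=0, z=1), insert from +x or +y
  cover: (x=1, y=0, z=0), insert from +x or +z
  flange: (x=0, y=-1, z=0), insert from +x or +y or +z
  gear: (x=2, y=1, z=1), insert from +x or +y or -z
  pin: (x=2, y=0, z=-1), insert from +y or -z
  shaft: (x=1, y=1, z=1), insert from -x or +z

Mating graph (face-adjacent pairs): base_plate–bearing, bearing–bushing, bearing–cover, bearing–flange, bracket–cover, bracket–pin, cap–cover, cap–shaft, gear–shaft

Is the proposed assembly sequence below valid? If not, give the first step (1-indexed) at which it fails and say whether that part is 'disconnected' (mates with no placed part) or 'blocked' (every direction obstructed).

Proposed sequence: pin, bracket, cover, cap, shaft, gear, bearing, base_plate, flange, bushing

1. pin@(2, 0, -1) [+y clear] — {pin}
2. bracket@(2, 0, 0) [-y clear] — {bracket, pin}
3. cover@(1, 0, 0) [+z clear] — {bracket, cover, pin}
4. cap@(1, 0, 1) [+x clear] — {bracket, cap, cover, pin}
5. shaft@(1, 1, 1) [-x clear] — {bracket, cap, cover, pin, shaft}
6. gear@(2, 1, 1) [+x clear] — {bracket, cap, cover, gear, pin, shaft}
7. bearing@(0, 0, 0) [-z clear] — {bearing, bracket, cap, cover, gear, pin, shaft}
8. base_plate@(0, 0, -1) [+y clear] — {base_plate, bearing, bracket, cap, cover, gear, pin, shaft}
9. flange@(0, -1, 0) [+x clear] — {base_plate, bearing, bracket, cap, cover, flange, gear, pin, shaft}
10. bushing@(-1, 0, 0) [-y clear] — {base_plate, bearing, bracket, bushing, cap, cover, flange, gear, pin, shaft}

Valid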